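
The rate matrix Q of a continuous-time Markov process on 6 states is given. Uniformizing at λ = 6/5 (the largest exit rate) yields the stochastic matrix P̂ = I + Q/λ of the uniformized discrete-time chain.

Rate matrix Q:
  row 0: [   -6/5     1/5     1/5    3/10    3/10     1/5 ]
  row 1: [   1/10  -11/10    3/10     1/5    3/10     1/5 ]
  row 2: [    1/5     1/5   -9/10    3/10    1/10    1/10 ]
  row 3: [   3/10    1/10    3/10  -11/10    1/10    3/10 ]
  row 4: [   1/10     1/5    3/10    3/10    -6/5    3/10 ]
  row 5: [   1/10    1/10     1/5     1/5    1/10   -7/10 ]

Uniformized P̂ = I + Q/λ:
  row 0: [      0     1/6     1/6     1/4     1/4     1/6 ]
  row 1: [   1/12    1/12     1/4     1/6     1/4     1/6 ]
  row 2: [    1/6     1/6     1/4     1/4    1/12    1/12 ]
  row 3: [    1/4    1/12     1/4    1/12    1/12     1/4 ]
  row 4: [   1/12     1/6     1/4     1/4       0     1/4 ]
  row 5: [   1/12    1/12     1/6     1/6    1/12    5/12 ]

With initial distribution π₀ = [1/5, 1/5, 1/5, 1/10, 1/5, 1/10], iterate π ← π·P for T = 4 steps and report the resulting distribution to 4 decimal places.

π = [0.1231, 0.1216, 0.2207, 0.1891, 0.1145, 0.2311]

t=0: π = [0.2000, 0.2000, 0.2000, 0.1000, 0.2000, 0.1000]
t=1: π = [0.1000, 0.1333, 0.2250, 0.2083, 0.1333, 0.2000]
t=2: π = [0.1285, 0.1215, 0.2250, 0.1875, 0.1111, 0.2264]
t=3: π = [0.1226, 0.1220, 0.2204, 0.1898, 0.1157, 0.2294]
t=4: π = [0.1231, 0.1216, 0.2207, 0.1891, 0.1145, 0.2311]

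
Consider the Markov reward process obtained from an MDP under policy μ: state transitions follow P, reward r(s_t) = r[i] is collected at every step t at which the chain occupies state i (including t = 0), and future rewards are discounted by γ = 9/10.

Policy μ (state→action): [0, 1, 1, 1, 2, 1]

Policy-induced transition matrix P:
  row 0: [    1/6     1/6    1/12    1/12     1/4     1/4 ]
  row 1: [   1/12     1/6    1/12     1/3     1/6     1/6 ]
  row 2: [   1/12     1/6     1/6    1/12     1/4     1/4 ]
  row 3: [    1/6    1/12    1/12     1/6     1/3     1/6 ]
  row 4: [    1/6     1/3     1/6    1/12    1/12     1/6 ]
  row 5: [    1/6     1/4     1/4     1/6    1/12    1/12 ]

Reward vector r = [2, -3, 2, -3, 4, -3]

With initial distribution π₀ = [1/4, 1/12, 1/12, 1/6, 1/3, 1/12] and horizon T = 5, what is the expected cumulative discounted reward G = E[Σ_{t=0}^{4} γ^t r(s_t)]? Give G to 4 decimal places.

G = 0.0649

t=0: π = [0.2500, 0.0833, 0.0833, 0.1667, 0.3333, 0.0833], E[r] = 1.0000, γ^t·E[r] = 1.000000, running G = 1.000000
t=1: π = [0.1528, 0.2153, 0.1319, 0.1250, 0.1875, 0.1875], E[r] = -0.2639, γ^t·E[r] = -0.237500, running G = 0.762500
t=2: π = [0.1377, 0.2031, 0.1412, 0.1632, 0.1800, 0.1748], E[r] = -0.3455, γ^t·E[r] = -0.279844, running G = 0.482656
t=3: π = [0.1380, 0.1976, 0.1392, 0.1623, 0.1875, 0.1753], E[r] = -0.3012, γ^t·E[r] = -0.219551, running G = 0.263105
t=4: π = [0.1386, 0.1990, 0.1398, 0.1609, 0.1866, 0.1752], E[r] = -0.3021, γ^t·E[r] = -0.198192, running G = 0.064914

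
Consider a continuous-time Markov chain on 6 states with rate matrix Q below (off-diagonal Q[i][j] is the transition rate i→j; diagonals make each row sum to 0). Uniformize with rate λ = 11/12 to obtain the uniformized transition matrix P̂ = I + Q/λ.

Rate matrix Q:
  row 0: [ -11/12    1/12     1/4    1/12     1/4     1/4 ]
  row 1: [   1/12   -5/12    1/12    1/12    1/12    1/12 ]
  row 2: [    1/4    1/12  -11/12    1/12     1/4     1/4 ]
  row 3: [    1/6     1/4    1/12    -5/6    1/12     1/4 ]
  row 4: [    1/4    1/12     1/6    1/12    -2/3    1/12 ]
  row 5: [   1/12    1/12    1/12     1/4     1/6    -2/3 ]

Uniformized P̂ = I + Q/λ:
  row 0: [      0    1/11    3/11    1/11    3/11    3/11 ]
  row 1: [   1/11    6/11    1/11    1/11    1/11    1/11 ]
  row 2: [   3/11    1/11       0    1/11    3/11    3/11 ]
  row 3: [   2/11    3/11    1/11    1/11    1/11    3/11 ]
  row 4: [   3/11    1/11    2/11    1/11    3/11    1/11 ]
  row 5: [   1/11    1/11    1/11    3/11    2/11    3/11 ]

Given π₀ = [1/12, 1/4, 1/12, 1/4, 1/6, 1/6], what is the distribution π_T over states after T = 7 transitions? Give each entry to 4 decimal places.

π = [0.1468, 0.2093, 0.1239, 0.1272, 0.1934, 0.1995]

t=0: π = [0.0833, 0.2500, 0.0833, 0.2500, 0.1667, 0.1667]
t=1: π = [0.1515, 0.2500, 0.1136, 0.1212, 0.1667, 0.1970]
t=2: π = [0.1391, 0.2266, 0.1233, 0.1267, 0.1873, 0.1970]
t=3: π = [0.1463, 0.2169, 0.1220, 0.1267, 0.1906, 0.1975]
t=4: π = [0.1460, 0.2126, 0.1237, 0.1268, 0.1923, 0.1986]
t=5: π = [0.1466, 0.2106, 0.1237, 0.1270, 0.1930, 0.1991]
t=6: π = [0.1467, 0.2097, 0.1239, 0.1271, 0.1932, 0.1994]
t=7: π = [0.1468, 0.2093, 0.1239, 0.1272, 0.1934, 0.1995]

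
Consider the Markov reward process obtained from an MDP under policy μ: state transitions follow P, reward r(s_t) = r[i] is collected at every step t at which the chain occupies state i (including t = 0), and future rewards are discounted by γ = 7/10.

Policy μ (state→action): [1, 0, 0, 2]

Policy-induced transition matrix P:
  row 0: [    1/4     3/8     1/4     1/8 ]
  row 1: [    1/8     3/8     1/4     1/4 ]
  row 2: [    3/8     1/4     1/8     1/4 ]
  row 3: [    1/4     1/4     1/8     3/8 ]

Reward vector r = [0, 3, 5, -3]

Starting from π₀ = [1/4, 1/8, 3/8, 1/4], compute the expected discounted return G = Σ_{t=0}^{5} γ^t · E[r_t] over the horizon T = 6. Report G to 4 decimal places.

G = 3.6776

t=0: π = [0.2500, 0.1250, 0.3750, 0.2500], E[r] = 1.5000, γ^t·E[r] = 1.500000, running G = 1.500000
t=1: π = [0.2813, 0.2969, 0.1719, 0.2500], E[r] = 1.0000, γ^t·E[r] = 0.700000, running G = 2.200000
t=2: π = [0.2344, 0.3223, 0.1973, 0.2461], E[r] = 1.2148, γ^t·E[r] = 0.595273, running G = 2.795273
t=3: π = [0.2344, 0.3196, 0.1946, 0.2515], E[r] = 1.1772, γ^t·E[r] = 0.403795, running G = 3.199069
t=4: π = [0.2344, 0.3192, 0.1942, 0.2521], E[r] = 1.1725, γ^t·E[r] = 0.281528, running G = 3.480597
t=5: π = [0.2344, 0.3192, 0.1942, 0.2522], E[r] = 1.1720, γ^t·E[r] = 0.196971, running G = 3.677568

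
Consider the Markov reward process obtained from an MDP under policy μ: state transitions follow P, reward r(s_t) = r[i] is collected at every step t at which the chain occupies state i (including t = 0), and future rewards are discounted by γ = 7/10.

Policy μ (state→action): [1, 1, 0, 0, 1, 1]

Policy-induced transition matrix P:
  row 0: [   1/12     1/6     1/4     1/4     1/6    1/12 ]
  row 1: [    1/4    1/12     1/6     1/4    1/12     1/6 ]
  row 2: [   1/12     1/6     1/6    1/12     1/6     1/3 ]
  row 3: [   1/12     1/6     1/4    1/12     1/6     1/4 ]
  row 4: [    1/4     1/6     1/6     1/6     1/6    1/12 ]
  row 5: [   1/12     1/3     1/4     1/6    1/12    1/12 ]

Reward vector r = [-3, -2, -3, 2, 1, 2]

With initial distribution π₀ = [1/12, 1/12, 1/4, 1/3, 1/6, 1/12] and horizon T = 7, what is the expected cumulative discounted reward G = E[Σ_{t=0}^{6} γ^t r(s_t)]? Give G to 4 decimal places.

G = -1.3175

t=0: π = [0.0833, 0.0833, 0.2500, 0.3333, 0.1667, 0.0833], E[r] = -0.1667, γ^t·E[r] = -0.166667, running G = -0.166667
t=1: π = [0.1250, 0.1736, 0.2083, 0.1319, 0.1528, 0.2083], E[r] = -0.5139, γ^t·E[r] = -0.359722, running G = -0.526389
t=2: π = [0.1377, 0.1869, 0.2054, 0.1632, 0.1348, 0.1719], E[r] = -0.5984, γ^t·E[r] = -0.293206, running G = -0.819595
t=3: π = [0.1370, 0.1797, 0.2061, 0.1630, 0.1368, 0.1775], E[r] = -0.5708, γ^t·E[r] = -0.195799, running G = -1.015394
t=4: π = [0.1361, 0.1813, 0.2065, 0.1623, 0.1369, 0.1770], E[r] = -0.5746, γ^t·E[r] = -0.137973, running G = -1.153367
t=5: π = [0.1364, 0.1811, 0.2063, 0.1624, 0.1368, 0.1771], E[r] = -0.5743, γ^t·E[r] = -0.096517, running G = -1.249884
t=6: π = [0.1363, 0.1811, 0.2063, 0.1624, 0.1368, 0.1771], E[r] = -0.5744, γ^t·E[r] = -0.067573, running G = -1.317458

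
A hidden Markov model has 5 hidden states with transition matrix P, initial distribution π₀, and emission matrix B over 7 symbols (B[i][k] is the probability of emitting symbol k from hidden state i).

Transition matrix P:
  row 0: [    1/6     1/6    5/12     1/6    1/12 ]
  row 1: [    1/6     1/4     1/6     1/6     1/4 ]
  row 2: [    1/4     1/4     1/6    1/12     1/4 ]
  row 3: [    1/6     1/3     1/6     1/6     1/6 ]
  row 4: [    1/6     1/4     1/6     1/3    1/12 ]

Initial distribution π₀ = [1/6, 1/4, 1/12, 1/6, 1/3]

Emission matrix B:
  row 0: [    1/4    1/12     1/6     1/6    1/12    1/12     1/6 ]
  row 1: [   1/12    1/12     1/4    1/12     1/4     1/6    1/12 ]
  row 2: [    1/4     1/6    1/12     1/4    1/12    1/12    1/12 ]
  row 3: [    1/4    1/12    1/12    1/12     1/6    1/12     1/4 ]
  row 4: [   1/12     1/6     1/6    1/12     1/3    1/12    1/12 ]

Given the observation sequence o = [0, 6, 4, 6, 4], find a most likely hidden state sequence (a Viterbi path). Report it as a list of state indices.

t=0: δ = [4.167e-02, 2.083e-02, 2.083e-02, 4.167e-02, 2.778e-02]  (obs o_0=0)
t=1: δ = [1.157e-03, 1.157e-03, 1.447e-03, 2.315e-03, 5.787e-04]  ψ = [0, 3, 0, 4, 3]  (obs o_1=6)
t=2: δ = [3.215e-05, 1.929e-04, 4.019e-05, 6.430e-05, 1.286e-04]  ψ = [3, 3, 0, 3, 3]  (obs o_2=4)
t=3: δ = [5.358e-06, 4.019e-06, 2.679e-06, 1.072e-05, 4.019e-06]  ψ = [1, 1, 1, 4, 1]  (obs o_3=6)
t=4: δ = [1.488e-07, 8.931e-07, 1.861e-07, 2.977e-07, 5.954e-07]  ψ = [3, 3, 0, 3, 3]  (obs o_4=4)
backtrack: best end state = 1; path = [4, 3, 4, 3, 1]

path = [4, 3, 4, 3, 1]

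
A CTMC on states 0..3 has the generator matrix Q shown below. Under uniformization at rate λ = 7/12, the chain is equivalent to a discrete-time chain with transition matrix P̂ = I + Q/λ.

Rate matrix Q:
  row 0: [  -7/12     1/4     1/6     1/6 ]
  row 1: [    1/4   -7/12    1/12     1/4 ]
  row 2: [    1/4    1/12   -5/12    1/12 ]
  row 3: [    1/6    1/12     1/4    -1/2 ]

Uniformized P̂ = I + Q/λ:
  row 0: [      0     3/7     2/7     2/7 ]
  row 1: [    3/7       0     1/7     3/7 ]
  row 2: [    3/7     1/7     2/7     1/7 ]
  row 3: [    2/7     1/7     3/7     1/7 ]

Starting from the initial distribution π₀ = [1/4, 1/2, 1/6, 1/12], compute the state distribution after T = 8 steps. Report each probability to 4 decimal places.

π = [0.2760, 0.1943, 0.2920, 0.2377]

t=0: π = [0.2500, 0.5000, 0.1667, 0.0833]
t=1: π = [0.3095, 0.1429, 0.2262, 0.3214]
t=2: π = [0.2500, 0.2109, 0.3112, 0.2279]
t=3: π = [0.2889, 0.1842, 0.2881, 0.2388]
t=4: π = [0.2707, 0.1991, 0.2935, 0.2367]
t=5: π = [0.2788, 0.1917, 0.2911, 0.2384]
t=6: π = [0.2750, 0.1951, 0.2924, 0.2375]
t=7: π = [0.2768, 0.1936, 0.2918, 0.2379]
t=8: π = [0.2760, 0.1943, 0.2920, 0.2377]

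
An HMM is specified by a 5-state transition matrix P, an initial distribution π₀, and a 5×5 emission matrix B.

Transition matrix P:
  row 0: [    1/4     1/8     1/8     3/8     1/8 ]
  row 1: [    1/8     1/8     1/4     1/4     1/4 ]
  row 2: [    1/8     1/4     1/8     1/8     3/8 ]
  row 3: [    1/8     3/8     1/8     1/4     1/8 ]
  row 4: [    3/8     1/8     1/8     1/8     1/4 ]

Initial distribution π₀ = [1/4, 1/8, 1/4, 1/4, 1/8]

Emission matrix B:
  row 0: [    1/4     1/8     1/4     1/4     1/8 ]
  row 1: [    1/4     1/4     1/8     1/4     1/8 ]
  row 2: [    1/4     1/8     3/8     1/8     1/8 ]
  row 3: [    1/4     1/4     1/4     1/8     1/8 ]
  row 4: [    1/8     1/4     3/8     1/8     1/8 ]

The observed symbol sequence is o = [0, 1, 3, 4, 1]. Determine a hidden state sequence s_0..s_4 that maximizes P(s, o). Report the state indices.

path = [2, 4, 0, 3, 1]

t=0: δ = [6.250e-02, 3.125e-02, 6.250e-02, 6.250e-02, 1.562e-02]  (obs o_0=0)
t=1: δ = [1.953e-03, 5.859e-03, 9.766e-04, 5.859e-03, 5.859e-03]  ψ = [0, 3, 0, 0, 2]  (obs o_1=1)
t=2: δ = [5.493e-04, 5.493e-04, 1.831e-04, 1.831e-04, 1.831e-04]  ψ = [4, 3, 1, 1, 1]  (obs o_2=3)
t=3: δ = [1.717e-05, 8.583e-06, 1.717e-05, 2.575e-05, 1.717e-05]  ψ = [0, 0, 1, 0, 1]  (obs o_3=4)
t=4: δ = [8.047e-07, 2.414e-06, 4.023e-07, 1.609e-06, 1.609e-06]  ψ = [4, 3, 3, 0, 2]  (obs o_4=1)
backtrack: best end state = 1; path = [2, 4, 0, 3, 1]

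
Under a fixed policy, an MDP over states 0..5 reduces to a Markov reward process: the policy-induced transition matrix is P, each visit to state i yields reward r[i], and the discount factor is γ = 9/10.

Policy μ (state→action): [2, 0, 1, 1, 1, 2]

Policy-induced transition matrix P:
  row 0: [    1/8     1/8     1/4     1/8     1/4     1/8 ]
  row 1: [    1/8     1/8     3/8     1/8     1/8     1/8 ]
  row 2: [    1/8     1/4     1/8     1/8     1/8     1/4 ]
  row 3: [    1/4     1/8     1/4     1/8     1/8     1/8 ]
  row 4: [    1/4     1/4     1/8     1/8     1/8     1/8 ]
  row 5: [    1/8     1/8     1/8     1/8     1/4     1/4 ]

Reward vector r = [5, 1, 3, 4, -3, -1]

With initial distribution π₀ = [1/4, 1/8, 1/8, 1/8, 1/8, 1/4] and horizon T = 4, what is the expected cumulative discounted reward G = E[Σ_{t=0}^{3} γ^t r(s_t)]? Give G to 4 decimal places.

t=0: π = [0.2500, 0.1250, 0.1250, 0.1250, 0.1250, 0.2500], E[r] = 1.6250, γ^t·E[r] = 1.625000, running G = 1.625000
t=1: π = [0.1563, 0.1563, 0.2031, 0.1250, 0.1875, 0.1719], E[r] = 1.3125, γ^t·E[r] = 1.181250, running G = 2.806250
t=2: π = [0.1641, 0.1738, 0.1992, 0.1250, 0.1660, 0.1719], E[r] = 1.4219, γ^t·E[r] = 1.151719, running G = 3.957969
t=3: π = [0.1614, 0.1707, 0.2046, 0.1250, 0.1670, 0.1714], E[r] = 1.4189, γ^t·E[r] = 1.034411, running G = 4.992380

G = 4.9924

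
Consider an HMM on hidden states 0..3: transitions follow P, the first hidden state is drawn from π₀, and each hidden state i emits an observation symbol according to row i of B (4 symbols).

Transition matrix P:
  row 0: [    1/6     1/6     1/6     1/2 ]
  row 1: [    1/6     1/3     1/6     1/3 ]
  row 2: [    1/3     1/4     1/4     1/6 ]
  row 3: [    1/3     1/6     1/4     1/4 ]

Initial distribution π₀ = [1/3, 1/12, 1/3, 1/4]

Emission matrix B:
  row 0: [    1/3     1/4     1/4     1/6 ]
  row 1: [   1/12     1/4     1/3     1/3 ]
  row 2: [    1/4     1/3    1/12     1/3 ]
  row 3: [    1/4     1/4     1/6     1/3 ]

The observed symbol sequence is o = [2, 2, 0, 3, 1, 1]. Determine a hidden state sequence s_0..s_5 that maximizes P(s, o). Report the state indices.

t=0: δ = [8.333e-02, 2.778e-02, 2.778e-02, 4.167e-02]  (obs o_0=2)
t=1: δ = [3.472e-03, 4.630e-03, 1.157e-03, 6.944e-03]  ψ = [0, 0, 0, 0]  (obs o_1=2)
t=2: δ = [7.716e-04, 1.286e-04, 4.340e-04, 4.340e-04]  ψ = [3, 1, 3, 0]  (obs o_2=0)
t=3: δ = [2.411e-05, 4.287e-05, 4.287e-05, 1.286e-04]  ψ = [2, 0, 0, 0]  (obs o_3=3)
t=4: δ = [1.072e-05, 5.358e-06, 1.072e-05, 8.038e-06]  ψ = [3, 3, 3, 3]  (obs o_4=1)
t=5: δ = [8.931e-07, 6.698e-07, 8.931e-07, 1.340e-06]  ψ = [2, 2, 2, 0]  (obs o_5=1)
backtrack: best end state = 3; path = [0, 3, 0, 3, 0, 3]

path = [0, 3, 0, 3, 0, 3]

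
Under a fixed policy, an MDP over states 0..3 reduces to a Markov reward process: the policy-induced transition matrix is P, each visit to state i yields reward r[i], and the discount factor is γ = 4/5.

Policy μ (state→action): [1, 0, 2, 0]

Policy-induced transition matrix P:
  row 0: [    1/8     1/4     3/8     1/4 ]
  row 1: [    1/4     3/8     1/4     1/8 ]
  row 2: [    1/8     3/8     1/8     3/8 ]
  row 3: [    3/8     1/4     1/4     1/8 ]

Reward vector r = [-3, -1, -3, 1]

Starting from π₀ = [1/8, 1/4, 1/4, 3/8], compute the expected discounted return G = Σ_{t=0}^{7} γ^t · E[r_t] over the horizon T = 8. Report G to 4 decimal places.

G = -5.7965

t=0: π = [0.1250, 0.2500, 0.2500, 0.3750], E[r] = -1.0000, γ^t·E[r] = -1.000000, running G = -1.000000
t=1: π = [0.2500, 0.3125, 0.2344, 0.2031], E[r] = -1.5625, γ^t·E[r] = -1.250000, running G = -2.250000
t=2: π = [0.2148, 0.3184, 0.2520, 0.2148], E[r] = -1.5039, γ^t·E[r] = -0.962500, running G = -3.212500
t=3: π = [0.2185, 0.3213, 0.2454, 0.2148], E[r] = -1.4980, γ^t·E[r] = -0.767000, running G = -3.979500
t=4: π = [0.2189, 0.3208, 0.2466, 0.2137], E[r] = -1.5037, γ^t·E[r] = -0.615925, running G = -4.595425
t=5: π = [0.2185, 0.3209, 0.2465, 0.2140], E[r] = -1.5021, γ^t·E[r] = -0.492193, running G = -5.087618
t=6: π = [0.2186, 0.3209, 0.2465, 0.2139], E[r] = -1.5023, γ^t·E[r] = -0.393831, running G = -5.481449
t=7: π = [0.2186, 0.3209, 0.2465, 0.2140], E[r] = -1.5023, γ^t·E[r] = -0.315062, running G = -5.796511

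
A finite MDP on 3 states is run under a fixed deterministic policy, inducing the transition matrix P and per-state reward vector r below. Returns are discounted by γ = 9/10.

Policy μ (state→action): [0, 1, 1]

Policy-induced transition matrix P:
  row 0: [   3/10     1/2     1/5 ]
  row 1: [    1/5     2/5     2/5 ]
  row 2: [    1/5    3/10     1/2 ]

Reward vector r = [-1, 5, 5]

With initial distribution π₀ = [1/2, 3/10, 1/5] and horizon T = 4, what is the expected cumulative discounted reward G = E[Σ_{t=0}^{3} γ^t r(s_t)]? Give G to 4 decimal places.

t=0: π = [0.5000, 0.3000, 0.2000], E[r] = 2.0000, γ^t·E[r] = 2.000000, running G = 2.000000
t=1: π = [0.2500, 0.4300, 0.3200], E[r] = 3.5000, γ^t·E[r] = 3.150000, running G = 5.150000
t=2: π = [0.2250, 0.3930, 0.3820], E[r] = 3.6500, γ^t·E[r] = 2.956500, running G = 8.106500
t=3: π = [0.2225, 0.3843, 0.3932], E[r] = 3.6650, γ^t·E[r] = 2.671785, running G = 10.778285

G = 10.7783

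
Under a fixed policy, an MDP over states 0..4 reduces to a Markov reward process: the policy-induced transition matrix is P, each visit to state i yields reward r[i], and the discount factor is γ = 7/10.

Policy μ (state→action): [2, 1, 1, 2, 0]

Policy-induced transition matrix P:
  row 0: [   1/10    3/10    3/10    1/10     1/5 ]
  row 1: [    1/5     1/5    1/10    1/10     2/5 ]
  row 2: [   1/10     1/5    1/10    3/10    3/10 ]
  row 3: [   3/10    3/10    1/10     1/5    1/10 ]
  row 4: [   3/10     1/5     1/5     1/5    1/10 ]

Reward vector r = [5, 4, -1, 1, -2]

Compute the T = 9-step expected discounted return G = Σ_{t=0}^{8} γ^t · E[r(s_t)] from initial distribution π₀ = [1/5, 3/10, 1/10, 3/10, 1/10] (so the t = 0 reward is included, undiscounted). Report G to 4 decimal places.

G = 5.6010

t=0: π = [0.2000, 0.3000, 0.1000, 0.3000, 0.1000], E[r] = 2.2000, γ^t·E[r] = 2.200000, running G = 2.200000
t=1: π = [0.2100, 0.2500, 0.1500, 0.1600, 0.2300], E[r] = 1.6000, γ^t·E[r] = 1.120000, running G = 3.320000
t=2: π = [0.2030, 0.2370, 0.1650, 0.1690, 0.2260], E[r] = 1.5150, γ^t·E[r] = 0.742350, running G = 4.062350
t=3: π = [0.2027, 0.2372, 0.1632, 0.1725, 0.2244], E[r] = 1.5228, γ^t·E[r] = 0.522320, running G = 4.584670
t=4: π = [0.2031, 0.2375, 0.1630, 0.1723, 0.2241], E[r] = 1.5268, γ^t·E[r] = 0.366582, running G = 4.951253
t=5: π = [0.2030, 0.2375, 0.1630, 0.1722, 0.2242], E[r] = 1.5262, γ^t·E[r] = 0.256511, running G = 5.207764
t=6: π = [0.2030, 0.2375, 0.1630, 0.1722, 0.2242], E[r] = 1.5262, γ^t·E[r] = 0.179551, running G = 5.387315
t=7: π = [0.2030, 0.2375, 0.1630, 0.1722, 0.2242], E[r] = 1.5262, γ^t·E[r] = 0.125688, running G = 5.513002
t=8: π = [0.2030, 0.2375, 0.1630, 0.1722, 0.2242], E[r] = 1.5262, γ^t·E[r] = 0.087981, running G = 5.600983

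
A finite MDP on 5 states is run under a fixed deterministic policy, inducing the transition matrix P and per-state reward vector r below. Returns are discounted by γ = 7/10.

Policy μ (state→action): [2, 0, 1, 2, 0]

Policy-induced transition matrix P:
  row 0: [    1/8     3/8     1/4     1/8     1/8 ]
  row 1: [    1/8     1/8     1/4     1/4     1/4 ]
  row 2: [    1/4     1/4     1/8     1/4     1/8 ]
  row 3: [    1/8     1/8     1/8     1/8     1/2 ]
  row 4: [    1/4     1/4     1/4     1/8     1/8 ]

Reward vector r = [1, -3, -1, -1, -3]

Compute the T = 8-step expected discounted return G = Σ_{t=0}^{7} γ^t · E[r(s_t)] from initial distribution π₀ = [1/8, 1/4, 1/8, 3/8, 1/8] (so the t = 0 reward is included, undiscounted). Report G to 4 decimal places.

G = -4.8497

t=0: π = [0.1250, 0.2500, 0.1250, 0.3750, 0.1250], E[r] = -1.5000, γ^t·E[r] = -1.500000, running G = -1.500000
t=1: π = [0.1563, 0.1875, 0.1875, 0.1719, 0.2969], E[r] = -1.6563, γ^t·E[r] = -1.159375, running G = -2.659375
t=2: π = [0.1855, 0.2246, 0.2051, 0.1719, 0.2129], E[r] = -1.5039, γ^t·E[r] = -0.736914, running G = -3.396289
t=3: π = [0.1772, 0.2236, 0.2029, 0.1787, 0.2175], E[r] = -1.5278, γ^t·E[r] = -0.524046, running G = -3.920335
t=4: π = [0.1776, 0.2219, 0.2023, 0.1783, 0.2200], E[r] = -1.5286, γ^t·E[r] = -0.367008, running G = -4.287344
t=5: π = [0.1778, 0.2222, 0.2024, 0.1780, 0.2196], E[r] = -1.5280, γ^t·E[r] = -0.256807, running G = -4.544151
t=6: π = [0.1778, 0.2222, 0.2024, 0.1781, 0.2195], E[r] = -1.5280, γ^t·E[r] = -0.179762, running G = -4.723913
t=7: π = [0.1777, 0.2222, 0.2024, 0.1781, 0.2196], E[r] = -1.5280, γ^t·E[r] = -0.125836, running G = -4.849749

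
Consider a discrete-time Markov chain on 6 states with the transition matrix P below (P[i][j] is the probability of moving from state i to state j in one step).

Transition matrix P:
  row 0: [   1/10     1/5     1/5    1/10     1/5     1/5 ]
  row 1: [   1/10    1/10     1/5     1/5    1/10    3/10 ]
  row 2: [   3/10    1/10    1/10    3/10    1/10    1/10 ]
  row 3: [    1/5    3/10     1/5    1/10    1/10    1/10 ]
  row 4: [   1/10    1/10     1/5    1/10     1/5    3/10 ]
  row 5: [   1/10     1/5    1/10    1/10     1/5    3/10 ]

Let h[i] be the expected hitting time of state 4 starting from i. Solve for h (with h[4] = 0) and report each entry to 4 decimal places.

First-step conditioning: h[4] = 0; for i ≠ 4, h[i] = 1 + Σ_k P[i][k]·h[k].
  h[0] = 1 + 1/10·h[0] + 1/5·h[1] + 1/5·h[2] + 1/10·h[3] + 1/5·h[5]
  h[1] = 1 + 1/10·h[0] + 1/10·h[1] + 1/5·h[2] + 1/5·h[3] + 3/10·h[5]
  h[2] = 1 + 3/10·h[0] + 1/10·h[1] + 1/10·h[2] + 3/10·h[3] + 1/10·h[5]
  h[3] = 1 + 1/5·h[0] + 3/10·h[1] + 1/5·h[2] + 1/10·h[3] + 1/10·h[5]
  h[5] = 1 + 1/10·h[0] + 1/5·h[1] + 1/10·h[2] + 1/10·h[3] + 3/10·h[5]
Solving the 5×5 linear system over states ≠ 4 gives exactly h = [10653/1604, 5859/802, 11751/1604, 11837/1604, 0, 10531/1604] (h[4] = 0 is the target).

h = [6.6415, 7.3055, 7.3261, 7.3797, 0.0000, 6.5655]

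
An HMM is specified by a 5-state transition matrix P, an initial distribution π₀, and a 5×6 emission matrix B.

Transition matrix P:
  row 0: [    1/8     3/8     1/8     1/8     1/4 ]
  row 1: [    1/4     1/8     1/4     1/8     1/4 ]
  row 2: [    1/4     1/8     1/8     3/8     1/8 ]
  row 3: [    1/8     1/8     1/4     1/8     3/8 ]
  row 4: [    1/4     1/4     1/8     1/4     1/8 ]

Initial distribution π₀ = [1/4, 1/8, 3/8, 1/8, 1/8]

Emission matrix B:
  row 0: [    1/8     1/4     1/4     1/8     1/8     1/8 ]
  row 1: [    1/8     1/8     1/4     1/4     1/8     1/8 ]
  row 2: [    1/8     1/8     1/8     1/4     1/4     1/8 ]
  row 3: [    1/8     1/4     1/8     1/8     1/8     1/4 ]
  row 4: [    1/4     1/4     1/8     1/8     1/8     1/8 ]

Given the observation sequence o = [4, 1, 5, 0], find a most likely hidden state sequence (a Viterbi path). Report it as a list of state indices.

path = [2, 3, 3, 4]

t=0: δ = [3.125e-02, 1.562e-02, 9.375e-02, 1.562e-02, 1.562e-02]  (obs o_0=4)
t=1: δ = [5.859e-03, 1.465e-03, 1.465e-03, 8.789e-03, 2.930e-03]  ψ = [2, 0, 2, 2, 2]  (obs o_1=1)
t=2: δ = [1.373e-04, 2.747e-04, 2.747e-04, 2.747e-04, 4.120e-04]  ψ = [3, 0, 3, 3, 3]  (obs o_2=5)
t=3: δ = [1.287e-05, 1.287e-05, 8.583e-06, 1.287e-05, 2.575e-05]  ψ = [4, 4, 1, 2, 3]  (obs o_3=0)
backtrack: best end state = 4; path = [2, 3, 3, 4]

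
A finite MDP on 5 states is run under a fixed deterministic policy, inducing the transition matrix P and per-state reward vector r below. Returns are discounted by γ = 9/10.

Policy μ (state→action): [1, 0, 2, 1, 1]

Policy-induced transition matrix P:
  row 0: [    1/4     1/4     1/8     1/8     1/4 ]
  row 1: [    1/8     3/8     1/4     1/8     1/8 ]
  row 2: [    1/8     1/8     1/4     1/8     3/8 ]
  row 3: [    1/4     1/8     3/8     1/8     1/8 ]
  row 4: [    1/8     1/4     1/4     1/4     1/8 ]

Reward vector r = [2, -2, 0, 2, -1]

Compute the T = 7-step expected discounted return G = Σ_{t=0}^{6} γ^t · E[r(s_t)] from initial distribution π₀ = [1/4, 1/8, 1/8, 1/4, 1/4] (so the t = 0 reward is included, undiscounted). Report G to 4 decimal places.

t=0: π = [0.2500, 0.1250, 0.1250, 0.2500, 0.2500], E[r] = 0.5000, γ^t·E[r] = 0.500000, running G = 0.500000
t=1: π = [0.1875, 0.2188, 0.2500, 0.1563, 0.1875], E[r] = 0.0625, γ^t·E[r] = 0.056250, running G = 0.556250
t=2: π = [0.1680, 0.2266, 0.2461, 0.1484, 0.2109], E[r] = -0.0313, γ^t·E[r] = -0.025313, running G = 0.530938
t=3: π = [0.1646, 0.2290, 0.2476, 0.1514, 0.2075], E[r] = -0.0337, γ^t·E[r] = -0.024561, running G = 0.506376
t=4: π = [0.1645, 0.2288, 0.2484, 0.1509, 0.2075], E[r] = -0.0341, γ^t·E[r] = -0.022385, running G = 0.483991
t=5: π = [0.1644, 0.2287, 0.2483, 0.1509, 0.2076], E[r] = -0.0343, γ^t·E[r] = -0.020250, running G = 0.463741
t=6: π = [0.1644, 0.2287, 0.2483, 0.1510, 0.2076], E[r] = -0.0342, γ^t·E[r] = -0.018196, running G = 0.445545

G = 0.4455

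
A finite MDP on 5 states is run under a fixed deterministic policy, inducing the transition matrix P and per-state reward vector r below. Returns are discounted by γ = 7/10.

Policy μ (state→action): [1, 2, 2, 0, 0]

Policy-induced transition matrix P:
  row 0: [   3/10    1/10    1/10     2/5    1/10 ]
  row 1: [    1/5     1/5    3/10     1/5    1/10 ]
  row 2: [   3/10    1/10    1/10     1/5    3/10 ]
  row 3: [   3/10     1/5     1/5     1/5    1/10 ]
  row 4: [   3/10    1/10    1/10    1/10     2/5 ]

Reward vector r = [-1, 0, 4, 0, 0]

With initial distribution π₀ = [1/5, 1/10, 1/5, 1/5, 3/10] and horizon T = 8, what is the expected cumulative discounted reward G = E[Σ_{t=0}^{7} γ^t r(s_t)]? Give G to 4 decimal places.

G = 1.2383

t=0: π = [0.2000, 0.1000, 0.2000, 0.2000, 0.3000], E[r] = 0.6000, γ^t·E[r] = 0.600000, running G = 0.600000
t=1: π = [0.2900, 0.1300, 0.1400, 0.2100, 0.2300], E[r] = 0.2700, γ^t·E[r] = 0.189000, running G = 0.789000
t=2: π = [0.2870, 0.1340, 0.1470, 0.2350, 0.1970], E[r] = 0.3010, γ^t·E[r] = 0.147490, running G = 0.936490
t=3: π = [0.2866, 0.1369, 0.1503, 0.2377, 0.1885], E[r] = 0.3146, γ^t·E[r] = 0.107908, running G = 1.044398
t=4: π = [0.2863, 0.1375, 0.1512, 0.2385, 0.1866], E[r] = 0.3183, γ^t·E[r] = 0.076421, running G = 1.120819
t=5: π = [0.2863, 0.1376, 0.1513, 0.2386, 0.1862], E[r] = 0.3191, γ^t·E[r] = 0.053631, running G = 1.174451
t=6: π = [0.2862, 0.1376, 0.1514, 0.2386, 0.1861], E[r] = 0.3193, γ^t·E[r] = 0.037562, running G = 1.212013
t=7: π = [0.2862, 0.1376, 0.1514, 0.2386, 0.1861], E[r] = 0.3193, γ^t·E[r] = 0.026296, running G = 1.238309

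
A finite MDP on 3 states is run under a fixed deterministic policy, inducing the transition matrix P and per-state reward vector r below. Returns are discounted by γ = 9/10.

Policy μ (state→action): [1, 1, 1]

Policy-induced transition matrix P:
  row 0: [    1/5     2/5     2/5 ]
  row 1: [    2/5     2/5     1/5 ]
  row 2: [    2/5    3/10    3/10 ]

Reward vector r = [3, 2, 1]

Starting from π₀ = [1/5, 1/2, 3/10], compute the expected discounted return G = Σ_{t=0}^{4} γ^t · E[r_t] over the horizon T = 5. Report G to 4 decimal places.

G = 8.2471

t=0: π = [0.2000, 0.5000, 0.3000], E[r] = 1.9000, γ^t·E[r] = 1.900000, running G = 1.900000
t=1: π = [0.3600, 0.3700, 0.2700], E[r] = 2.0900, γ^t·E[r] = 1.881000, running G = 3.781000
t=2: π = [0.3280, 0.3730, 0.2990], E[r] = 2.0290, γ^t·E[r] = 1.643490, running G = 5.424490
t=3: π = [0.3344, 0.3701, 0.2955], E[r] = 2.0389, γ^t·E[r] = 1.486358, running G = 6.910848
t=4: π = [0.3331, 0.3705, 0.2964], E[r] = 2.0367, γ^t·E[r] = 1.336272, running G = 8.247120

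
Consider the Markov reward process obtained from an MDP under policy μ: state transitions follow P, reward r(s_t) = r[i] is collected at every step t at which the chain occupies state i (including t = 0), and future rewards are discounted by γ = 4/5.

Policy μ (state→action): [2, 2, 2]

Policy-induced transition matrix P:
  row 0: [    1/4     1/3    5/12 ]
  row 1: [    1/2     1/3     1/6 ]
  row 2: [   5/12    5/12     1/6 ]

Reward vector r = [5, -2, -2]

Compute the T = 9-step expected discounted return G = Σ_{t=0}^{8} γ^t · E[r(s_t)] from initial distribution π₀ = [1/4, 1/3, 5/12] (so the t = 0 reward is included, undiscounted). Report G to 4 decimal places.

G = 2.1094

t=0: π = [0.2500, 0.3333, 0.4167], E[r] = -0.2500, γ^t·E[r] = -0.250000, running G = -0.250000
t=1: π = [0.4028, 0.3681, 0.2292], E[r] = 0.8194, γ^t·E[r] = 0.655556, running G = 0.405556
t=2: π = [0.3802, 0.3524, 0.2674], E[r] = 0.6615, γ^t·E[r] = 0.423333, running G = 0.828889
t=3: π = [0.3827, 0.3556, 0.2617], E[r] = 0.6787, γ^t·E[r] = 0.347481, running G = 1.176370
t=4: π = [0.3825, 0.3551, 0.2623], E[r] = 0.6777, γ^t·E[r] = 0.277570, running G = 1.453941
t=5: π = [0.3825, 0.3552, 0.2623], E[r] = 0.6776, γ^t·E[r] = 0.222022, running G = 1.675962
t=6: π = [0.3825, 0.3552, 0.2623], E[r] = 0.6776, γ^t·E[r] = 0.177630, running G = 1.853592
t=7: π = [0.3825, 0.3552, 0.2623], E[r] = 0.6776, γ^t·E[r] = 0.142102, running G = 1.995694
t=8: π = [0.3825, 0.3552, 0.2623], E[r] = 0.6776, γ^t·E[r] = 0.113682, running G = 2.109376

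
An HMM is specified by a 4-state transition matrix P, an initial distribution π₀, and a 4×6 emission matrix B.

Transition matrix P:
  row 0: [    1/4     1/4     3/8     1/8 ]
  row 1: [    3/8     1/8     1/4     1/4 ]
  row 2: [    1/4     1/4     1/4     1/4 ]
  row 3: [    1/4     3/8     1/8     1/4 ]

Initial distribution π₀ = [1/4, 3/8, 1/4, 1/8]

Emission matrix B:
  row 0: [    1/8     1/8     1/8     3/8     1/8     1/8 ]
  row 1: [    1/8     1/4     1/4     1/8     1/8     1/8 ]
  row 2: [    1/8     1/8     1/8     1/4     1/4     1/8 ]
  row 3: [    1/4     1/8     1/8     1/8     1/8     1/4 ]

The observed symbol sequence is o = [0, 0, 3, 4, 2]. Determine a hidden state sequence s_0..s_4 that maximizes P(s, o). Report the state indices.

path = [1, 3, 0, 2, 1]

t=0: δ = [3.125e-02, 4.688e-02, 3.125e-02, 3.125e-02]  (obs o_0=0)
t=1: δ = [2.197e-03, 1.465e-03, 1.465e-03, 2.930e-03]  ψ = [1, 3, 0, 1]  (obs o_1=0)
t=2: δ = [2.747e-04, 1.373e-04, 2.060e-04, 9.155e-05]  ψ = [3, 3, 0, 3]  (obs o_2=3)
t=3: δ = [8.583e-06, 8.583e-06, 2.575e-05, 6.437e-06]  ψ = [0, 0, 0, 2]  (obs o_3=4)
t=4: δ = [8.047e-07, 1.609e-06, 8.047e-07, 8.047e-07]  ψ = [2, 2, 2, 2]  (obs o_4=2)
backtrack: best end state = 1; path = [1, 3, 0, 2, 1]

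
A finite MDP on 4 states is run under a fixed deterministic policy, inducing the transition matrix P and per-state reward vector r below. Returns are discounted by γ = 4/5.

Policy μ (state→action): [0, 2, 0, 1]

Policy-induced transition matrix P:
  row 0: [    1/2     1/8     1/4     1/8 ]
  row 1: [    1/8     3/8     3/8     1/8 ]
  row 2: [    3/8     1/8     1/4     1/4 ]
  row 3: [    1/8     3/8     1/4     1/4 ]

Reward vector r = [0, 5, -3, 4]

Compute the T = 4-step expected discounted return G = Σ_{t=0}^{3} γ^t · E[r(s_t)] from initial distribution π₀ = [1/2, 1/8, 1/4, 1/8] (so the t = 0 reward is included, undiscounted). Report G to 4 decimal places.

G = 2.1793

t=0: π = [0.5000, 0.1250, 0.2500, 0.1250], E[r] = 0.3750, γ^t·E[r] = 0.375000, running G = 0.375000
t=1: π = [0.3750, 0.1875, 0.2656, 0.1719], E[r] = 0.8281, γ^t·E[r] = 0.662500, running G = 1.037500
t=2: π = [0.3320, 0.2148, 0.2734, 0.1797], E[r] = 0.9727, γ^t·E[r] = 0.622500, running G = 1.660000
t=3: π = [0.3179, 0.2236, 0.2769, 0.1816], E[r] = 1.0142, γ^t·E[r] = 0.519250, running G = 2.179250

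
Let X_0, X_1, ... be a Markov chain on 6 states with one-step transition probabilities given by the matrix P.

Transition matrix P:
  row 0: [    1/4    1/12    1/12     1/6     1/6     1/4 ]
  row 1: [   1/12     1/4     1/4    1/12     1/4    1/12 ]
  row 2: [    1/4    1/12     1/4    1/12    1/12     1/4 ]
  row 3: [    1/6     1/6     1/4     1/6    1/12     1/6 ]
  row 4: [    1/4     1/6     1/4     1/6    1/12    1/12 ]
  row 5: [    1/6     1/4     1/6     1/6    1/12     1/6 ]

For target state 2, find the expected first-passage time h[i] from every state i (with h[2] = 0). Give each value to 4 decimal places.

First-step conditioning: h[2] = 0; for i ≠ 2, h[i] = 1 + Σ_k P[i][k]·h[k].
  h[0] = 1 + 1/4·h[0] + 1/12·h[1] + 1/6·h[3] + 1/6·h[4] + 1/4·h[5]
  h[1] = 1 + 1/12·h[0] + 1/4·h[1] + 1/12·h[3] + 1/4·h[4] + 1/12·h[5]
  h[3] = 1 + 1/6·h[0] + 1/6·h[1] + 1/6·h[3] + 1/12·h[4] + 1/6·h[5]
  h[4] = 1 + 1/4·h[0] + 1/6·h[1] + 1/6·h[3] + 1/12·h[4] + 1/12·h[5]
  h[5] = 1 + 1/6·h[0] + 1/4·h[1] + 1/6·h[3] + 1/12·h[4] + 1/6·h[5]
Solving the 5×5 linear system over states ≠ 2 gives exactly h = [123990/21581, 101592/21581, 0, 104004/21581, 104964/21581, 112470/21581] (h[2] = 0 is the target).

h = [5.7453, 4.7075, 0.0000, 4.8192, 4.8637, 5.2115]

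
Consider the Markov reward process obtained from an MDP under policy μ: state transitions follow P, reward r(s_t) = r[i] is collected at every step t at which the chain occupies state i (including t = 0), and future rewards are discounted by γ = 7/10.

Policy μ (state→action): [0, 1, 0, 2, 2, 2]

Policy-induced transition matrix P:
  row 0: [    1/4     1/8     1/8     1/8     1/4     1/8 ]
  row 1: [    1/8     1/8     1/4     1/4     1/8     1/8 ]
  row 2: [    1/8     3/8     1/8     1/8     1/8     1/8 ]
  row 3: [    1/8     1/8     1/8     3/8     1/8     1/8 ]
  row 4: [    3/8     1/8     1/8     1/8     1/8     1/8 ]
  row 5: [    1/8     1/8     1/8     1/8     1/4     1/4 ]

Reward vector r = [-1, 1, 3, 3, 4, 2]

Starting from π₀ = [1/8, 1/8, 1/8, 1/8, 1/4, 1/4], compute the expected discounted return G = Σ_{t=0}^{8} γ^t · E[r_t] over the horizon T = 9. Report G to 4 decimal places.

G = 6.4747

t=0: π = [0.1250, 0.1250, 0.1250, 0.1250, 0.2500, 0.2500], E[r] = 2.2500, γ^t·E[r] = 2.250000, running G = 2.250000
t=1: π = [0.2031, 0.1563, 0.1406, 0.1719, 0.1719, 0.1563], E[r] = 1.8906, γ^t·E[r] = 1.323438, running G = 3.573438
t=2: π = [0.1934, 0.1602, 0.1445, 0.1875, 0.1699, 0.1445], E[r] = 1.9316, γ^t·E[r] = 0.946504, running G = 4.519941
t=3: π = [0.1917, 0.1611, 0.1450, 0.1919, 0.1672, 0.1431], E[r] = 1.9353, γ^t·E[r] = 0.663809, running G = 5.183750
t=4: π = [0.1908, 0.1613, 0.1451, 0.1931, 0.1668, 0.1429], E[r] = 1.9384, γ^t·E[r] = 0.465406, running G = 5.649156
t=5: π = [0.1906, 0.1613, 0.1452, 0.1934, 0.1667, 0.1429], E[r] = 1.9391, γ^t·E[r] = 0.325897, running G = 5.975053
t=6: π = [0.1905, 0.1613, 0.1452, 0.1935, 0.1667, 0.1429], E[r] = 1.9393, γ^t·E[r] = 0.228152, running G = 6.203205
t=7: π = [0.1905, 0.1613, 0.1452, 0.1935, 0.1667, 0.1429], E[r] = 1.9393, γ^t·E[r] = 0.159710, running G = 6.362915
t=8: π = [0.1905, 0.1613, 0.1452, 0.1935, 0.1667, 0.1429], E[r] = 1.9393, γ^t·E[r] = 0.111798, running G = 6.474713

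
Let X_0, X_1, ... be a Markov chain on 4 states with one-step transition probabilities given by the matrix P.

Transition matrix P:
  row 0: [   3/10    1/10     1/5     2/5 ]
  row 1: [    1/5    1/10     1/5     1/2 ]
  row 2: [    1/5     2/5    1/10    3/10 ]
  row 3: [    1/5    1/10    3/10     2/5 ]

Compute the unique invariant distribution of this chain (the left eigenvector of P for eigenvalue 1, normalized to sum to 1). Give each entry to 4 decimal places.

π = [0.2222, 0.1653, 0.2177, 0.3948]

Balance equations π_j = Σ_i π_i·P[i][j]:
  π_0 = 3/10·π_0 + 1/5·π_1 + 1/5·π_2 + 1/5·π_3
  π_1 = 1/10·π_0 + 1/10·π_1 + 2/5·π_2 + 1/10·π_3
  π_2 = 1/5·π_0 + 1/5·π_1 + 1/10·π_2 + 3/10·π_3
  normalize: π_0 + π_1 + π_2 + π_3 = 1
Solving the linear system gives exactly π = [2/9, 61/369, 241/1107, 437/1107].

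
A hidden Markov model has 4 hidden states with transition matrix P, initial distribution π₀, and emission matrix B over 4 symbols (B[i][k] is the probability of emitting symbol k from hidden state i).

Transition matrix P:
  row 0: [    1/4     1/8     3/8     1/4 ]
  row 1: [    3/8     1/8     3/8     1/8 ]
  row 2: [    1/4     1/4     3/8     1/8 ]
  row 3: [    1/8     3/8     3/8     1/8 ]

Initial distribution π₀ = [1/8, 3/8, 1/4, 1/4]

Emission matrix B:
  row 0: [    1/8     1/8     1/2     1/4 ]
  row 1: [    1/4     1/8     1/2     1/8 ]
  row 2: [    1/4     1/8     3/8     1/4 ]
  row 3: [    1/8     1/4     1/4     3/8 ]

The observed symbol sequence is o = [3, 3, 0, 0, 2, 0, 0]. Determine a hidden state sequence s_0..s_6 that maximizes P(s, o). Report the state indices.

t=0: δ = [3.125e-02, 4.688e-02, 6.250e-02, 9.375e-02]  (obs o_0=3)
t=1: δ = [4.395e-03, 4.395e-03, 8.789e-03, 4.395e-03]  ψ = [1, 3, 3, 3]  (obs o_1=3)
t=2: δ = [2.747e-04, 5.493e-04, 8.240e-04, 1.373e-04]  ψ = [2, 2, 2, 0]  (obs o_2=0)
t=3: δ = [2.575e-05, 5.150e-05, 7.725e-05, 1.287e-05]  ψ = [1, 2, 2, 2]  (obs o_3=0)
t=4: δ = [9.656e-06, 9.656e-06, 1.086e-05, 2.414e-06]  ψ = [1, 2, 2, 2]  (obs o_4=2)
t=5: δ = [4.526e-07, 6.789e-07, 1.018e-06, 3.017e-07]  ψ = [1, 2, 2, 0]  (obs o_5=0)
t=6: δ = [3.183e-08, 6.365e-08, 9.548e-08, 1.591e-08]  ψ = [1, 2, 2, 2]  (obs o_6=0)
backtrack: best end state = 2; path = [3, 2, 2, 2, 2, 2, 2]

path = [3, 2, 2, 2, 2, 2, 2]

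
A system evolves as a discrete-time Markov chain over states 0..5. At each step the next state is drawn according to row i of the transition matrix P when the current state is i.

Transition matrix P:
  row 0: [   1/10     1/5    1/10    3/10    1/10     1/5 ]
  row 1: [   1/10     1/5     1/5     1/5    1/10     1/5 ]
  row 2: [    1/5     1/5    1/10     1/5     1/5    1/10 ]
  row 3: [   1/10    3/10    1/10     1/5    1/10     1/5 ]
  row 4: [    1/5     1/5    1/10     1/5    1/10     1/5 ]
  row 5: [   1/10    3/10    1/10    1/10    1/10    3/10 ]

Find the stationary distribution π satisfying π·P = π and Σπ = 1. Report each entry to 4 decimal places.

Balance equations π_j = Σ_i π_i·P[i][j]:
  π_0 = 1/10·π_0 + 1/10·π_1 + 1/5·π_2 + 1/10·π_3 + 1/5·π_4 + 1/10·π_5
  π_1 = 1/5·π_0 + 1/5·π_1 + 1/5·π_2 + 3/10·π_3 + 1/5·π_4 + 3/10·π_5
  π_2 = 1/10·π_0 + 1/5·π_1 + 1/10·π_2 + 1/10·π_3 + 1/10·π_4 + 1/10·π_5
  π_3 = 3/10·π_0 + 1/5·π_1 + 1/5·π_2 + 1/5·π_3 + 1/5·π_4 + 1/10·π_5
  π_4 = 1/10·π_0 + 1/10·π_1 + 1/5·π_2 + 1/10·π_3 + 1/10·π_4 + 1/10·π_5
  normalize: π_0 + π_1 + π_2 + π_3 + π_4 + π_5 = 1
Solving the linear system gives exactly π = [125/1011, 2669/11121, 1379/11121, 19169/100089, 1250/11121, 20863/100089].

π = [0.1236, 0.2400, 0.1240, 0.1915, 0.1124, 0.2084]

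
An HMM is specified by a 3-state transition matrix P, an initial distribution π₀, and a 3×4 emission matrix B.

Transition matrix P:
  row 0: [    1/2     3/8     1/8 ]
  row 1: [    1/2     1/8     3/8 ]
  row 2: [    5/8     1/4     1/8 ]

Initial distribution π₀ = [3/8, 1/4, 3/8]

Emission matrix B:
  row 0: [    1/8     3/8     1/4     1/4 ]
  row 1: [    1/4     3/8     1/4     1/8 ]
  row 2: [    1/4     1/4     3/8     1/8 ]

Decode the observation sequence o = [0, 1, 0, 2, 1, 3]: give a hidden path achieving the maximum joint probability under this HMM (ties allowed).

path = [2, 0, 1, 2, 0, 0]

t=0: δ = [4.688e-02, 6.250e-02, 9.375e-02]  (obs o_0=0)
t=1: δ = [2.197e-02, 8.789e-03, 5.859e-03]  ψ = [2, 2, 1]  (obs o_1=1)
t=2: δ = [1.373e-03, 2.060e-03, 8.240e-04]  ψ = [0, 0, 1]  (obs o_2=0)
t=3: δ = [2.575e-04, 1.287e-04, 2.897e-04]  ψ = [1, 0, 1]  (obs o_3=2)
t=4: δ = [6.789e-05, 3.621e-05, 1.207e-05]  ψ = [2, 0, 1]  (obs o_4=1)
t=5: δ = [8.487e-06, 3.183e-06, 1.697e-06]  ψ = [0, 0, 1]  (obs o_5=3)
backtrack: best end state = 0; path = [2, 0, 1, 2, 0, 0]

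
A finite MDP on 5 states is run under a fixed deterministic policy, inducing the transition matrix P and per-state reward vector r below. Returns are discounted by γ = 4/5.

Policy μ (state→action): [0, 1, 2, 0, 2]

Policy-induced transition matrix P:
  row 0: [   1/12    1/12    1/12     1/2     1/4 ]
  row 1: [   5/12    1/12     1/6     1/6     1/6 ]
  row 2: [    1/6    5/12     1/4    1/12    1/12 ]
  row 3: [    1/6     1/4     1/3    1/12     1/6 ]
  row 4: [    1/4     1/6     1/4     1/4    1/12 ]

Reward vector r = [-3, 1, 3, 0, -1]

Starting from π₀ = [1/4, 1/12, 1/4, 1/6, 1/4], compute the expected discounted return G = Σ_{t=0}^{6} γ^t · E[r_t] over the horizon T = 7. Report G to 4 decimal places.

t=0: π = [0.2500, 0.0833, 0.2500, 0.1667, 0.2500], E[r] = -0.1667, γ^t·E[r] = -0.166667, running G = -0.166667
t=1: π = [0.1875, 0.2153, 0.2153, 0.2361, 0.1458], E[r] = 0.1528, γ^t·E[r] = 0.122222, running G = -0.044444
t=2: π = [0.2170, 0.2066, 0.2205, 0.2037, 0.1522], E[r] = 0.0648, γ^t·E[r] = 0.041481, running G = -0.002963
t=3: π = [0.2129, 0.2035, 0.2136, 0.2163, 0.1537], E[r] = 0.0518, γ^t·E[r] = 0.026519, running G = 0.023556
t=4: π = [0.2126, 0.2034, 0.2156, 0.2146, 0.1538], E[r] = 0.0586, γ^t·E[r] = 0.023987, running G = 0.047542
t=5: π = [0.2126, 0.2038, 0.2155, 0.2145, 0.1536], E[r] = 0.0588, γ^t·E[r] = 0.019281, running G = 0.066824
t=6: π = [0.2127, 0.2037, 0.2155, 0.2145, 0.1536], E[r] = 0.0584, γ^t·E[r] = 0.015304, running G = 0.082128

G = 0.0821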